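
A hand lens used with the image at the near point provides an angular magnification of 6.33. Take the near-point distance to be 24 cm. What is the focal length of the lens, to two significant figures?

4.5 cm

For the image at the near point, M = 1 + D/f.
f = D/(M - 1) = 24/(6.33 - 1) = 4.503 cm.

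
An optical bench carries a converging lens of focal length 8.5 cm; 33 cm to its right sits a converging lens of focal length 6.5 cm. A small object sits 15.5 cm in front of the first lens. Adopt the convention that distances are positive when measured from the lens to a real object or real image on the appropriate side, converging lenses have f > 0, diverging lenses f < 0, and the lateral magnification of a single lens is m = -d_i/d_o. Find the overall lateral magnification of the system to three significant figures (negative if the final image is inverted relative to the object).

Applying the thin-lens equation to the first lens, 1/8.5 = 1/15.5 + 1/d_i1, which gives d_i1 = 18.821 cm.
Its lateral magnification is m_1 = -d_i1/d_o1 = -(18.821)/15.5 = -1.2143.
That image sits 14.179 cm in front of the second lens, so d_o2 = 14.179 cm.
Applying the thin-lens equation again with f_2 = 6.5 cm and d_o2 = 14.179 cm gives d_i2 = 12.002 cm.
m_2 = -(12.002)/(14.179) = -0.8465.
Total m = m_1 x m_2 = (-1.2143)(-0.8465) = 1.0279.

1.03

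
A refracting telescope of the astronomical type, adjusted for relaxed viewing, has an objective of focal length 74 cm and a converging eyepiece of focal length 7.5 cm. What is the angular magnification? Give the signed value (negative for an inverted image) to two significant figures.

-9.9

M = -f_obj/f_eye = -74/(7.5) = -9.867.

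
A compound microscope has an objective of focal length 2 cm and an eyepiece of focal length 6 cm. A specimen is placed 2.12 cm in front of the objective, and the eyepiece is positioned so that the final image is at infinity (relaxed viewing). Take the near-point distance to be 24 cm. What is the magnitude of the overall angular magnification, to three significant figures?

Objective: 1/d_i = 1/f_obj - 1/d_o = 1/2 - 1/2.12 = 0.02830 cm^-1, so d_i = 35.333 cm.
m_obj = -d_i/d_o = -35.333/2.12 = -16.667.
Eyepiece angular magnification (image at infinity): M_eye = D/f_e = 24/6 = 4.000.
Overall M = m_obj x M_eye = (-16.667)(4.000) = -66.67.
|M| = 66.67.

66.7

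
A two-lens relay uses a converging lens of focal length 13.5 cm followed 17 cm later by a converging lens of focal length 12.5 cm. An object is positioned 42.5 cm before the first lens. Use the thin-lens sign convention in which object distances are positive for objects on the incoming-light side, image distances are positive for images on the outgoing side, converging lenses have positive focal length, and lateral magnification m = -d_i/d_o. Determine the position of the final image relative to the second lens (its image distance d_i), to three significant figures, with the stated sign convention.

2.28 cm

First lens: d_i1 = 1/(1/13.5 - 1/42.5) = 19.784 cm.
Since 19.784 cm > 17 cm, the first image lies past the second lens and serves as a virtual object: d_o2 = L - d_i1 = -2.784 cm.
Second lens: d_i2 = 1/(1/12.5 - 1/(-2.784)) = 2.277 cm.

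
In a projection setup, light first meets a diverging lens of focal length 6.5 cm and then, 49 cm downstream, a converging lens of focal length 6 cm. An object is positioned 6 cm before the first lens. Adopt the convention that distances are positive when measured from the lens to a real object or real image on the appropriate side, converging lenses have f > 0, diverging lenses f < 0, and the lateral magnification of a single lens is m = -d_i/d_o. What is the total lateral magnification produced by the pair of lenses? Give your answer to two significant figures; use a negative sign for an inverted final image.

Applying the thin-lens equation to the first lens, 1/(-6.5) = 1/6 + 1/d_i1, which gives d_i1 = -3.120 cm.
Its lateral magnification is m_1 = -d_i1/d_o1 = -(-3.120)/6 = 0.5200.
The intermediate image is virtual, 3.120 cm to the left of lens 1, so d_o2 = L - d_i1 = 49 - (-3.120) = 52.120 cm.
Applying the thin-lens equation again with f_2 = 6 cm and d_o2 = 52.120 cm gives d_i2 = 6.781 cm.
m_2 = -(6.781)/(52.120) = -0.1301.
The system's lateral magnification is m_1 m_2 = (0.5200)(-0.1301) = -0.0676.

-0.068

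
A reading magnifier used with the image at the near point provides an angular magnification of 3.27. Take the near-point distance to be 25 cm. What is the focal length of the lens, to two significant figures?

11 cm

For the image at the near point, M = 1 + D/f.
f = D/(M - 1) = 25/(3.27 - 1) = 11.013 cm.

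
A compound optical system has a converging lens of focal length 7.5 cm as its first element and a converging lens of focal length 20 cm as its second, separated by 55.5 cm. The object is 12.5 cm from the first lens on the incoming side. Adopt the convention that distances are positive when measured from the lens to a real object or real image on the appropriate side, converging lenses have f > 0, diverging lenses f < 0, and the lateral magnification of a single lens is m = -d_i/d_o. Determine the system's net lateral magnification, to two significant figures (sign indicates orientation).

First lens: d_i1 = 1/(1/7.5 - 1/12.5) = 18.750 cm.
m_1 = -(18.750)/12.5 = -1.5000.
That image sits 36.750 cm in front of the second lens, so d_o2 = 36.750 cm.
Second lens: d_i2 = 1/(1/20 - 1/(36.750)) = 43.881 cm.
m_2 = -(43.881)/(36.750) = -1.1940.
The system's lateral magnification is m_1 m_2 = (-1.5000)(-1.1940) = 1.7910.

1.8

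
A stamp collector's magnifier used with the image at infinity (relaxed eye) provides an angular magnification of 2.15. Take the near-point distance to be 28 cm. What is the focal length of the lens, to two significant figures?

13 cm

For the image at infinity, M = D/f.
f = D/M = 28/2.15 = 13.023 cm.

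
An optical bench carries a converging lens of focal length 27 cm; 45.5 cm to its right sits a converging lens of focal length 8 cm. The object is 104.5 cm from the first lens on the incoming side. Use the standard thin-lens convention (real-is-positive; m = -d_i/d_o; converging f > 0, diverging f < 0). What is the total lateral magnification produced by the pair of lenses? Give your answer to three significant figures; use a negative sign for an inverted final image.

First lens: d_i1 = 1/(1/27 - 1/104.5) = 36.406 cm.
m_1 = -(36.406)/104.5 = -0.3484.
Object distance for lens 2: d_o2 = 45.5 - 36.406 = 9.094 cm.
Second lens: d_i2 = 1/(1/8 - 1/(9.094)) = 66.525 cm.
m_2 = -(66.525)/(9.094) = -7.3156.
Overall magnification: m = m_1 m_2 = 2.5487.

2.55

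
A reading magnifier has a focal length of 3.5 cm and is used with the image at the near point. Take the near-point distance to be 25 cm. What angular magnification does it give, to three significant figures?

M = 1 + D/f = 1 + 25/3.5 = 8.143.

8.14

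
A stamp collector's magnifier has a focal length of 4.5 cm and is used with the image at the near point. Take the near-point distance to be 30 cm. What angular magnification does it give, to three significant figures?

M = 1 + D/f = 1 + 30/4.5 = 7.667.

7.67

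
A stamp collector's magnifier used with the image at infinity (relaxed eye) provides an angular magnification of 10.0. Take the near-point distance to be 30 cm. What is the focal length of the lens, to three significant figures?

For the image at infinity, M = D/f.
f = D/M = 30/10.0 = 3.000 cm.

3.00 cm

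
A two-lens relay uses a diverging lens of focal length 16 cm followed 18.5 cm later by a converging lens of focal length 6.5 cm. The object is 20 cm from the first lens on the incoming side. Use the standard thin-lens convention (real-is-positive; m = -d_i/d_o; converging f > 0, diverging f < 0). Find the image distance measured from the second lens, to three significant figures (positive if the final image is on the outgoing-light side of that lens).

8.52 cm

Lens 1: 1/d_i1 = 1/f_1 - 1/d_o1 = 1/(-16) - 1/20 = -0.11250 cm^-1, so d_i1 = -8.889 cm.
The intermediate image is virtual, 8.889 cm to the left of lens 1, so d_o2 = L - d_i1 = 18.5 - (-8.889) = 27.389 cm.
Lens 2: 1/d_i2 = 1/f_2 - 1/d_o2 = 1/6.5 - 1/(27.389) = 0.11733 cm^-1, so d_i2 = 8.523 cm.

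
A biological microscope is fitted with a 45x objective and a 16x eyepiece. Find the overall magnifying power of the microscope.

The overall magnification of a compound microscope is the product of the objective and eyepiece magnifications:
M = M_obj x M_eye = 45 x 16 = 720.

720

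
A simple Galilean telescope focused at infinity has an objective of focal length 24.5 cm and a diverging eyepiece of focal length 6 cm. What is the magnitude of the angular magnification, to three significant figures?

4.08

|M| = f_obj/|f_eye| = 24.5/6 = 4.083.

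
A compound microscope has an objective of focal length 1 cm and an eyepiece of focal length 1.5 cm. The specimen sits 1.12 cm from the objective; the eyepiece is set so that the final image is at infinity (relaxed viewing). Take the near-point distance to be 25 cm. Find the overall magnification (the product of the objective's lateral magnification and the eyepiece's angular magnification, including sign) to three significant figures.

-139

Objective: 1/d_i = 1/f_obj - 1/d_o = 1/1 - 1/1.12 = 0.10714 cm^-1, so d_i = 9.333 cm.
m_obj = -d_i/d_o = -9.333/1.12 = -8.333.
Eyepiece angular magnification (image at infinity): M_eye = D/f_e = 25/1.5 = 16.667.
Overall M = m_obj x M_eye = (-8.333)(16.667) = -138.89.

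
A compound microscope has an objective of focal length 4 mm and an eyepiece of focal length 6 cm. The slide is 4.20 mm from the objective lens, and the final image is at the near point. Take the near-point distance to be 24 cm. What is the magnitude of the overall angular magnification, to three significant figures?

100

Convert to cm: f_obj = 4 mm = 0.4 cm; d_o = 4.20 mm = 0.42 cm.
Objective: 1/d_i = 1/f_obj - 1/d_o = 1/0.4 - 1/0.42 = 0.11905 cm^-1, so d_i = 8.400 cm.
m_obj = -d_i/d_o = -8.400/0.42 = -20.000.
Eyepiece angular magnification (image at near point): M_eye = 1 + D/f_e = 1 + 24/6 = 5.000.
Overall M = m_obj x M_eye = (-20.000)(5.000) = -100.00.
|M| = 100.00.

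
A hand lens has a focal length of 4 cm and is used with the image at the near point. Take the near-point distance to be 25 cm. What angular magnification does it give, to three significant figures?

7.25

M = 1 + D/f = 1 + 25/4 = 7.250.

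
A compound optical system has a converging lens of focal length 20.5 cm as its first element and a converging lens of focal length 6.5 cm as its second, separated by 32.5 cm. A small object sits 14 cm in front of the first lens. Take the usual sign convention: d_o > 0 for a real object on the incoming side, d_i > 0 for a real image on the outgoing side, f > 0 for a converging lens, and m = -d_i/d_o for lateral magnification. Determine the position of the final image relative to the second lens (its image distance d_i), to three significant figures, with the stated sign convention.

Applying the thin-lens equation to the first lens, 1/20.5 = 1/14 + 1/d_i1, which gives d_i1 = -44.154 cm.
With d_i1 < 0 the first image is virtual and lies on the object side; the object distance for lens 2 is d_o2 = 32.5 - (-44.154) = 76.654 cm.
Applying the thin-lens equation again with f_2 = 6.5 cm and d_o2 = 76.654 cm gives d_i2 = 7.102 cm.

7.10 cm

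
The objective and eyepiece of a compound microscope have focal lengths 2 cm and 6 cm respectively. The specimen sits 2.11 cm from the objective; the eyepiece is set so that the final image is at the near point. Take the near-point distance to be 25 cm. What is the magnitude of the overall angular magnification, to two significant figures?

94

Objective: 1/d_i = 1/f_obj - 1/d_o = 1/2 - 1/2.11 = 0.02607 cm^-1, so d_i = 38.364 cm.
m_obj = -d_i/d_o = -38.364/2.11 = -18.182.
Eyepiece angular magnification (image at near point): M_eye = 1 + D/f_e = 1 + 25/6 = 5.167.
Overall M = m_obj x M_eye = (-18.182)(5.167) = -93.94.
|M| = 93.94.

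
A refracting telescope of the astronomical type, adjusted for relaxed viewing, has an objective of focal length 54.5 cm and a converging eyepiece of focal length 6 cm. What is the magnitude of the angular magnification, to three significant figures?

|M| = f_obj/|f_eye| = 54.5/6 = 9.083.

9.08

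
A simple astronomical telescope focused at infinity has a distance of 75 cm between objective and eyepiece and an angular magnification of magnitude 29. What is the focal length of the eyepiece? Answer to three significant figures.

2.50 cm

In normal adjustment the tube length equals f_obj + f_eye and |M| = f_obj/f_eye.
So f_obj = 29 f_eye and 29 f_eye + f_eye = 75 cm, giving f_eye = 75/30 = 2.500 cm and f_obj = 72.500 cm.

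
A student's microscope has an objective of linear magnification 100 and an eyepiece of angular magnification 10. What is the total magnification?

1000

The overall magnification of a compound microscope is the product of the objective and eyepiece magnifications:
M = M_obj x M_eye = 100 x 10 = 1000.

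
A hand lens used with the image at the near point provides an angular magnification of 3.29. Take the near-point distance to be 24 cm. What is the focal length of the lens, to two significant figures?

10 cm

For the image at the near point, M = 1 + D/f.
f = D/(M - 1) = 24/(3.29 - 1) = 10.480 cm.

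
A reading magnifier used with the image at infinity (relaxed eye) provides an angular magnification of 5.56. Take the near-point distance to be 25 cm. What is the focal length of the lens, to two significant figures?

4.5 cm

For the image at infinity, M = D/f.
f = D/M = 25/5.56 = 4.496 cm.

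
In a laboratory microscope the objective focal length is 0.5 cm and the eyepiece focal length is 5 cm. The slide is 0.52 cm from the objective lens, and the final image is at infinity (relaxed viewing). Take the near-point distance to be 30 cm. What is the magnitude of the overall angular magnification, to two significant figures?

150

Objective: 1/d_i = 1/f_obj - 1/d_o = 1/0.5 - 1/0.52 = 0.07692 cm^-1, so d_i = 13.000 cm.
m_obj = -d_i/d_o = -13.000/0.52 = -25.000.
Eyepiece angular magnification (image at infinity): M_eye = D/f_e = 30/5 = 6.000.
Overall M = m_obj x M_eye = (-25.000)(6.000) = -150.00.
|M| = 150.00.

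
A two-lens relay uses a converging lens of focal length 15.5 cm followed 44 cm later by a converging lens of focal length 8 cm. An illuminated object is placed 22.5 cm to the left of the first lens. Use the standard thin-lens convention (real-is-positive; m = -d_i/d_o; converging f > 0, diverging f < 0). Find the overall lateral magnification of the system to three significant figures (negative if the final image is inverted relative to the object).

-1.28

Applying the thin-lens equation to the first lens, 1/15.5 = 1/22.5 + 1/d_i1, which gives d_i1 = 49.821 cm.
Its lateral magnification is m_1 = -d_i1/d_o1 = -(49.821)/22.5 = -2.2143.
This image would form 49.821 cm past lens 1, i.e. 5.821 cm beyond lens 2, so it is a virtual object for lens 2: d_o2 = 44 - 49.821 = -5.821 cm.
Applying the thin-lens equation again with f_2 = 8 cm and d_o2 = -5.821 cm gives d_i2 = 3.370 cm.
m_2 = -(3.370)/(-5.821) = 0.5788.
Overall magnification: m = m_1 m_2 = -1.2817.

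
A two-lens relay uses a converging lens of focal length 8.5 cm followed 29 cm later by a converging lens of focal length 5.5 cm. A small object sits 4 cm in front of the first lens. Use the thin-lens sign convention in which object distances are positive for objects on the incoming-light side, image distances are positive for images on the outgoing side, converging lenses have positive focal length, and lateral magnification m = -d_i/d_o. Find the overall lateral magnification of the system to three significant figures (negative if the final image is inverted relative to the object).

-0.335

Lens 1: 1/d_i1 = 1/f_1 - 1/d_o1 = 1/8.5 - 1/4 = -0.13235 cm^-1, so d_i1 = -7.556 cm.
m_1 = -(-7.556)/4 = 1.8889.
With d_i1 < 0 the first image is virtual and lies on the object side; the object distance for lens 2 is d_o2 = 29 - (-7.556) = 36.556 cm.
Lens 2: 1/d_i2 = 1/f_2 - 1/d_o2 = 1/5.5 - 1/(36.556) = 0.15446 cm^-1, so d_i2 = 6.474 cm.
m_2 = -(6.474)/(36.556) = -0.1771.
Total m = m_1 x m_2 = (1.8889)(-0.1771) = -0.3345.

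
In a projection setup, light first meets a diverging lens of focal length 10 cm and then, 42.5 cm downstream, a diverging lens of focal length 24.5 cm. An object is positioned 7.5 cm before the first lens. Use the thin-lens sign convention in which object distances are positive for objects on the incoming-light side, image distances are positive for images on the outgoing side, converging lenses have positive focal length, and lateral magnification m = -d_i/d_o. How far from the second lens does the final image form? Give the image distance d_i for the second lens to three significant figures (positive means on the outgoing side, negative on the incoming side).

-16.1 cm

Applying the thin-lens equation to the first lens, 1/(-10) = 1/7.5 + 1/d_i1, which gives d_i1 = -4.286 cm.
With d_i1 < 0 the first image is virtual and lies on the object side; the object distance for lens 2 is d_o2 = 42.5 - (-4.286) = 46.786 cm.
Applying the thin-lens equation again with f_2 = -24.5 cm and d_o2 = 46.786 cm gives d_i2 = -16.080 cm.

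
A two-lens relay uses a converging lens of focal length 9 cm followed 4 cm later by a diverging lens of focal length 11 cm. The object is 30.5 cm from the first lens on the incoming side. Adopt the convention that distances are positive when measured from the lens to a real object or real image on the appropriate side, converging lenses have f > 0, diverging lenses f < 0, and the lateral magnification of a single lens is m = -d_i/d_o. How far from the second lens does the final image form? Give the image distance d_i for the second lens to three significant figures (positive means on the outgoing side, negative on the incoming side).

First lens: d_i1 = 1/(1/9 - 1/30.5) = 12.767 cm.
Since 12.767 cm > 4 cm, the first image lies past the second lens and serves as a virtual object: d_o2 = L - d_i1 = -8.767 cm.
Second lens: d_i2 = 1/(1/(-11) - 1/(-8.767)) = 43.198 cm.

43.2 cm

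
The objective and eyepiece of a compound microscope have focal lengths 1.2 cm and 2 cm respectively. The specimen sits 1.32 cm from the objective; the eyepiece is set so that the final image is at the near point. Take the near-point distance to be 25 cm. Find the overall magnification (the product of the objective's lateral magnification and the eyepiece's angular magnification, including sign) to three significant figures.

Objective: 1/d_i = 1/f_obj - 1/d_o = 1/1.2 - 1/1.32 = 0.07576 cm^-1, so d_i = 13.200 cm.
m_obj = -d_i/d_o = -13.200/1.32 = -10.000.
Eyepiece angular magnification (image at near point): M_eye = 1 + D/f_e = 1 + 25/2 = 13.500.
Overall M = m_obj x M_eye = (-10.000)(13.500) = -135.00.

-135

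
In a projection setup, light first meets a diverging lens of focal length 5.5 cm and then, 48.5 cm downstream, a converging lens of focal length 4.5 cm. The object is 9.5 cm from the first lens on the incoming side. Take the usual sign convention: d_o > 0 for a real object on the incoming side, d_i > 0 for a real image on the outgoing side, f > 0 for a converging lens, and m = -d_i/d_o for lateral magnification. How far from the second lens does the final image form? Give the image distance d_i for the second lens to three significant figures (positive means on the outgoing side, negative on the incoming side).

4.93 cm

Applying the thin-lens equation to the first lens, 1/(-5.5) = 1/9.5 + 1/d_i1, which gives d_i1 = -3.483 cm.
The intermediate image is virtual, 3.483 cm to the left of lens 1, so d_o2 = L - d_i1 = 48.5 - (-3.483) = 51.983 cm.
Applying the thin-lens equation again with f_2 = 4.5 cm and d_o2 = 51.983 cm gives d_i2 = 4.926 cm.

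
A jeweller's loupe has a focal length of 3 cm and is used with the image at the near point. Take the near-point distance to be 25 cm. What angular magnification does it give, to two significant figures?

9.3

M = 1 + D/f = 1 + 25/3 = 9.333.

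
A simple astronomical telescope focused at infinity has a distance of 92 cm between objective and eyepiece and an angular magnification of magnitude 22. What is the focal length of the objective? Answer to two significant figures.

88 cm

In normal adjustment the tube length equals f_obj + f_eye and |M| = f_obj/f_eye.
So f_obj = 22 f_eye and 22 f_eye + f_eye = 92 cm, giving f_eye = 92/23 = 4.000 cm and f_obj = 88.000 cm.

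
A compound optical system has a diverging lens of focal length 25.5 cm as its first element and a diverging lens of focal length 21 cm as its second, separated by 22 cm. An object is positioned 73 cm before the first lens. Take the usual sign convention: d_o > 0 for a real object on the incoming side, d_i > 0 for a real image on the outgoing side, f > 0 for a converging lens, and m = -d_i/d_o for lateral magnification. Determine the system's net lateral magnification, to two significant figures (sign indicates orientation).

0.088

First lens: d_i1 = 1/(1/(-25.5) - 1/73) = -18.898 cm.
m_1 = -(-18.898)/73 = 0.2589.
With d_i1 < 0 the first image is virtual and lies on the object side; the object distance for lens 2 is d_o2 = 22 - (-18.898) = 40.898 cm.
Second lens: d_i2 = 1/(1/(-21) - 1/(40.898)) = -13.875 cm.
m_2 = -(-13.875)/(40.898) = 0.3393.
Overall magnification: m = m_1 m_2 = 0.0878.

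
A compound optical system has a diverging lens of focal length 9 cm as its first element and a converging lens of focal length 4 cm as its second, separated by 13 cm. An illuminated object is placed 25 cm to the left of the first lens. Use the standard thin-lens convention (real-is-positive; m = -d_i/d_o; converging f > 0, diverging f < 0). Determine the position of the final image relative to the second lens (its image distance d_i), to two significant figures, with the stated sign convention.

Lens 1: 1/d_i1 = 1/f_1 - 1/d_o1 = 1/(-9) - 1/25 = -0.15111 cm^-1, so d_i1 = -6.618 cm.
The intermediate image is virtual, 6.618 cm to the left of lens 1, so d_o2 = L - d_i1 = 13 - (-6.618) = 19.618 cm.
Lens 2: 1/d_i2 = 1/f_2 - 1/d_o2 = 1/4 - 1/(19.618) = 0.19903 cm^-1, so d_i2 = 5.024 cm.

5.0 cm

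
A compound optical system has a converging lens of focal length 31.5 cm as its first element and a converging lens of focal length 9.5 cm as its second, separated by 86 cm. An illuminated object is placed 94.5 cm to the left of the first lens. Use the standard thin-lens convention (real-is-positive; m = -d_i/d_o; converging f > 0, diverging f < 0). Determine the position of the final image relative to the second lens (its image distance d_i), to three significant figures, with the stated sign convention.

First lens: d_i1 = 1/(1/31.5 - 1/94.5) = 47.250 cm.
The intermediate image is 47.250 cm to the right of lens 1, so d_o2 = L - d_i1 = 86 - 47.250 = 38.750 cm.
Second lens: d_i2 = 1/(1/9.5 - 1/(38.750)) = 12.585 cm.

12.6 cm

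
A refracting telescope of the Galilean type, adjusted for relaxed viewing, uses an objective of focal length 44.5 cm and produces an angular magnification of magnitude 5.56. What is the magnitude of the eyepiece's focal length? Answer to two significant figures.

8.0 cm

|M| = f_obj/|f_eye|, so |f_eye| = f_obj/|M| = 44.5/5.56 = 8.004 cm.
(The eyepiece is diverging, so its signed focal length is -8.004 cm.)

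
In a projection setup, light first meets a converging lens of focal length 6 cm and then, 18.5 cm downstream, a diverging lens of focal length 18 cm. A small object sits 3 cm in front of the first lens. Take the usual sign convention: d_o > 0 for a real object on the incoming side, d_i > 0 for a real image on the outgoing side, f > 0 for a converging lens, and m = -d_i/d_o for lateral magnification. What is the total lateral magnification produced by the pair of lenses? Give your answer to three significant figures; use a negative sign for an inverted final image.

First lens: d_i1 = 1/(1/6 - 1/3) = -6.000 cm.
m_1 = -(-6.000)/3 = 2.0000.
With d_i1 < 0 the first image is virtual and lies on the object side; the object distance for lens 2 is d_o2 = 18.5 - (-6.000) = 24.500 cm.
Second lens: d_i2 = 1/(1/(-18) - 1/(24.500)) = -10.376 cm.
m_2 = -(-10.376)/(24.500) = 0.4235.
Total m = m_1 x m_2 = (2.0000)(0.4235) = 0.8471.

0.847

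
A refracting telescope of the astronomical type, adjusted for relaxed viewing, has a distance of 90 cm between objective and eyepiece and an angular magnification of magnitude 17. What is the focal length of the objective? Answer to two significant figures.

In normal adjustment the tube length equals f_obj + f_eye and |M| = f_obj/f_eye.
So f_obj = 17 f_eye and 17 f_eye + f_eye = 90 cm, giving f_eye = 90/18 = 5.000 cm and f_obj = 85.000 cm.

85 cm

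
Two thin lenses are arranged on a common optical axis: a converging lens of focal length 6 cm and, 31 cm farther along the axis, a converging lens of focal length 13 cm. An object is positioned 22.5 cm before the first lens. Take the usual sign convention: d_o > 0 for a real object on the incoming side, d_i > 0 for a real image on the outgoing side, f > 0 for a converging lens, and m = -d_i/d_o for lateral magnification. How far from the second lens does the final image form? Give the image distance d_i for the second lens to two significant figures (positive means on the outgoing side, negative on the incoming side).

30 cm

First lens: d_i1 = 1/(1/6 - 1/22.5) = 8.182 cm.
Object distance for lens 2: d_o2 = 31 - 8.182 = 22.818 cm.
Second lens: d_i2 = 1/(1/13 - 1/(22.818)) = 30.213 cm.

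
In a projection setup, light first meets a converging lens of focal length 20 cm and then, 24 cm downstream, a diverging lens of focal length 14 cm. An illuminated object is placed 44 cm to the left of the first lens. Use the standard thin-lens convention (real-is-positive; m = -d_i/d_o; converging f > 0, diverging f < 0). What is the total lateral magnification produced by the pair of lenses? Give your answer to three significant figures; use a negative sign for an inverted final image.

-8.75

First lens: d_i1 = 1/(1/20 - 1/44) = 36.667 cm.
m_1 = -(36.667)/44 = -0.8333.
Since 36.667 cm > 24 cm, the first image lies past the second lens and serves as a virtual object: d_o2 = L - d_i1 = -12.667 cm.
Second lens: d_i2 = 1/(1/(-14) - 1/(-12.667)) = 133.000 cm.
m_2 = -(133.000)/(-12.667) = 10.5000.
The system's lateral magnification is m_1 m_2 = (-0.8333)(10.5000) = -8.7500.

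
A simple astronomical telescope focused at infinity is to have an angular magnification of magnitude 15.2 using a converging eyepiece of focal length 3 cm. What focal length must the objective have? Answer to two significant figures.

|M| = f_obj/|f_eye|, so f_obj = |M| x |f_eye| = 15.2 x 3 = 45.600 cm.

46 cm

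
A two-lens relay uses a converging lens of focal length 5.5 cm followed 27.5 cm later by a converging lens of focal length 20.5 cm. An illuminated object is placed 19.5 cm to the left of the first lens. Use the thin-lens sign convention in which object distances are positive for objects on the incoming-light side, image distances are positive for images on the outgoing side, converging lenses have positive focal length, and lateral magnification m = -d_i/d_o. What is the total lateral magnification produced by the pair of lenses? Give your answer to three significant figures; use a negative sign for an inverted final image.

-12.2

First lens: d_i1 = 1/(1/5.5 - 1/19.5) = 7.661 cm.
m_1 = -(7.661)/19.5 = -0.3929.
That image sits 19.839 cm in front of the second lens, so d_o2 = 19.839 cm.
Second lens: d_i2 = 1/(1/20.5 - 1/(19.839)) = -615.554 cm.
m_2 = -(-615.554)/(19.839) = 31.0270.
The system's lateral magnification is m_1 m_2 = (-0.3929)(31.0270) = -12.1892.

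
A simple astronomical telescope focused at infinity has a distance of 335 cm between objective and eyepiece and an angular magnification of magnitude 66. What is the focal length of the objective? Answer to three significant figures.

330 cm

In normal adjustment the tube length equals f_obj + f_eye and |M| = f_obj/f_eye.
So f_obj = 66 f_eye and 66 f_eye + f_eye = 335 cm, giving f_eye = 335/67 = 5.000 cm and f_obj = 330.000 cm.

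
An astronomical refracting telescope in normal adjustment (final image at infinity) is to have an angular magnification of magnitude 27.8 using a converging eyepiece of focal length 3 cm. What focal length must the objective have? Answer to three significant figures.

83.4 cm

|M| = f_obj/|f_eye|, so f_obj = |M| x |f_eye| = 27.8 x 3 = 83.400 cm.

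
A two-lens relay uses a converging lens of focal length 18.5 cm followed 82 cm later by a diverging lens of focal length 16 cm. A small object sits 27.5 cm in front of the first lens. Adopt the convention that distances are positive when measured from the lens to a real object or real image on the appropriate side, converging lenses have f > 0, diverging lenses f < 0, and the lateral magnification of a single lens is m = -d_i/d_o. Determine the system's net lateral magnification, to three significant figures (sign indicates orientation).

Applying the thin-lens equation to the first lens, 1/18.5 = 1/27.5 + 1/d_i1, which gives d_i1 = 56.528 cm.
Its lateral magnification is m_1 = -d_i1/d_o1 = -(56.528)/27.5 = -2.0556.
Object distance for lens 2: d_o2 = 82 - 56.528 = 25.472 cm.
Applying the thin-lens equation again with f_2 = -16 cm and d_o2 = 25.472 cm gives d_i2 = -9.827 cm.
m_2 = -(-9.827)/(25.472) = 0.3858.
Total m = m_1 x m_2 = (-2.0556)(0.3858) = -0.7930.

-0.793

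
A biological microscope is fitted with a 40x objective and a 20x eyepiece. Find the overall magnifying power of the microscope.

800

The overall magnification of a compound microscope is the product of the objective and eyepiece magnifications:
M = M_obj x M_eye = 40 x 20 = 800.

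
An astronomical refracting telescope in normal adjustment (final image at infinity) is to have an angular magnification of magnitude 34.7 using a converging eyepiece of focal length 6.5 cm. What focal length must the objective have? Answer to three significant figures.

226 cm

|M| = f_obj/|f_eye|, so f_obj = |M| x |f_eye| = 34.7 x 6.5 = 225.550 cm.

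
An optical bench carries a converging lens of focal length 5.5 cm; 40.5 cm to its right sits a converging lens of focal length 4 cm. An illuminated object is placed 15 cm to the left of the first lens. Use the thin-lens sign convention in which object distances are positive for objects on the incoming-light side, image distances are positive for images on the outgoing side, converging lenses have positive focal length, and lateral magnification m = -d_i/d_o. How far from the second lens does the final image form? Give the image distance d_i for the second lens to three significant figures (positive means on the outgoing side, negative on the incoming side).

4.58 cm

Applying the thin-lens equation to the first lens, 1/5.5 = 1/15 + 1/d_i1, which gives d_i1 = 8.684 cm.
That image sits 31.816 cm in front of the second lens, so d_o2 = 31.816 cm.
Applying the thin-lens equation again with f_2 = 4 cm and d_o2 = 31.816 cm gives d_i2 = 4.575 cm.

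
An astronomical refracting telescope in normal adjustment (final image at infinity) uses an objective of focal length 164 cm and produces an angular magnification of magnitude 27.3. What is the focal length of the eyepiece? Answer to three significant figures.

|M| = f_obj/f_eye, so f_eye = f_obj/|M| = 164/27.3 = 6.007 cm.

6.01 cm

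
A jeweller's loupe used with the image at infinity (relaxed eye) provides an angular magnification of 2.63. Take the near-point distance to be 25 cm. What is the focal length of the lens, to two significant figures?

For the image at infinity, M = D/f.
f = D/M = 25/2.63 = 9.506 cm.

9.5 cm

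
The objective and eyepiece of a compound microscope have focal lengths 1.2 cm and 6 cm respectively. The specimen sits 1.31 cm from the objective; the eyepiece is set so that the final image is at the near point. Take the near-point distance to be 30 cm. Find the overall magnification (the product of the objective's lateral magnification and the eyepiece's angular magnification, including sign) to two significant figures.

-65

Objective: 1/d_i = 1/f_obj - 1/d_o = 1/1.2 - 1/1.31 = 0.06997 cm^-1, so d_i = 14.291 cm.
m_obj = -d_i/d_o = -14.291/1.31 = -10.909.
Eyepiece angular magnification (image at near point): M_eye = 1 + D/f_e = 1 + 30/6 = 6.000.
Overall M = m_obj x M_eye = (-10.909)(6.000) = -65.45.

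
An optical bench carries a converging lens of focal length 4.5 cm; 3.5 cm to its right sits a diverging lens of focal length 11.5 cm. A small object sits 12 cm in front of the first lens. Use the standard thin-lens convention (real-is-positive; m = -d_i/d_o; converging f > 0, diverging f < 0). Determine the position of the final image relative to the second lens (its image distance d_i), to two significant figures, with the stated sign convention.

5.5 cm

Lens 1: 1/d_i1 = 1/f_1 - 1/d_o1 = 1/4.5 - 1/12 = 0.13889 cm^-1, so d_i1 = 7.200 cm.
This image would form 7.200 cm past lens 1, i.e. 3.700 cm beyond lens 2, so it is a virtual object for lens 2: d_o2 = 3.5 - 7.200 = -3.700 cm.
Lens 2: 1/d_i2 = 1/f_2 - 1/d_o2 = 1/(-11.5) - 1/(-3.700) = 0.18331 cm^-1, so d_i2 = 5.455 cm.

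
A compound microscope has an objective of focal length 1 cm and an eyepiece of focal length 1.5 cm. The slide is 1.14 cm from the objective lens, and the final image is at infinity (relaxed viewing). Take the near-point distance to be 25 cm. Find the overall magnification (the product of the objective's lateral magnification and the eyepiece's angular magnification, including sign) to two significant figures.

Objective: 1/d_i = 1/f_obj - 1/d_o = 1/1 - 1/1.14 = 0.12281 cm^-1, so d_i = 8.143 cm.
m_obj = -d_i/d_o = -8.143/1.14 = -7.143.
Eyepiece angular magnification (image at infinity): M_eye = D/f_e = 25/1.5 = 16.667.
Overall M = m_obj x M_eye = (-7.143)(16.667) = -119.05.

-120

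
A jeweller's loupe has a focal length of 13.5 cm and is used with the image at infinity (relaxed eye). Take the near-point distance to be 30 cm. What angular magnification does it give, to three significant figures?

2.22

M = D/f = 30/13.5 = 2.222.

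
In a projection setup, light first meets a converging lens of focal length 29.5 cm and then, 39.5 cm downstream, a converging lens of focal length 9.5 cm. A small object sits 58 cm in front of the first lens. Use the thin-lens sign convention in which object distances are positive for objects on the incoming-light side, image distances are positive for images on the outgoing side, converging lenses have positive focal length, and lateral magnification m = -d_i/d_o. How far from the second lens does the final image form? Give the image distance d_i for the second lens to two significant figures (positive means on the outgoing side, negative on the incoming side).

6.5 cm

Applying the thin-lens equation to the first lens, 1/29.5 = 1/58 + 1/d_i1, which gives d_i1 = 60.035 cm.
Since 60.035 cm > 39.5 cm, the first image lies past the second lens and serves as a virtual object: d_o2 = L - d_i1 = -20.535 cm.
Applying the thin-lens equation again with f_2 = 9.5 cm and d_o2 = -20.535 cm gives d_i2 = 6.495 cm.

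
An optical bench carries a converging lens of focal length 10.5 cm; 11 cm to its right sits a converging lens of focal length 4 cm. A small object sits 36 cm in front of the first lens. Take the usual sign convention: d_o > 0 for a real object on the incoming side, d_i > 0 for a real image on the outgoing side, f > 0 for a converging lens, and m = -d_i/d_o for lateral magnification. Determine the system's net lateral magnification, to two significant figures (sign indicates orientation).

Lens 1: 1/d_i1 = 1/f_1 - 1/d_o1 = 1/10.5 - 1/36 = 0.06746 cm^-1, so d_i1 = 14.824 cm.
m_1 = -(14.824)/36 = -0.4118.
Since 14.824 cm > 11 cm, the first image lies past the second lens and serves as a virtual object: d_o2 = L - d_i1 = -3.824 cm.
Lens 2: 1/d_i2 = 1/f_2 - 1/d_o2 = 1/4 - 1/(-3.824) = 0.51154 cm^-1, so d_i2 = 1.955 cm.
m_2 = -(1.955)/(-3.824) = 0.5113.
Total m = m_1 x m_2 = (-0.4118)(0.5113) = -0.2105.

-0.21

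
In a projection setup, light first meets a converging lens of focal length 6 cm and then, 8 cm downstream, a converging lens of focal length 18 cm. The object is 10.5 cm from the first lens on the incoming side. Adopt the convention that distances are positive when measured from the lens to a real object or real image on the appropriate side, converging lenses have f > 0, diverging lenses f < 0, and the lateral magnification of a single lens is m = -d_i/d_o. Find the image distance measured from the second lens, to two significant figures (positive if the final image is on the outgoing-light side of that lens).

Applying the thin-lens equation to the first lens, 1/6 = 1/10.5 + 1/d_i1, which gives d_i1 = 14.000 cm.
This image would form 14.000 cm past lens 1, i.e. 6.000 cm beyond lens 2, so it is a virtual object for lens 2: d_o2 = 8 - 14.000 = -6.000 cm.
Applying the thin-lens equation again with f_2 = 18 cm and d_o2 = -6.000 cm gives d_i2 = 4.500 cm.

4.5 cm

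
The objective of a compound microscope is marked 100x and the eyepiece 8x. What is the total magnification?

800

The overall magnification of a compound microscope is the product of the objective and eyepiece magnifications:
M = M_obj x M_eye = 100 x 8 = 800.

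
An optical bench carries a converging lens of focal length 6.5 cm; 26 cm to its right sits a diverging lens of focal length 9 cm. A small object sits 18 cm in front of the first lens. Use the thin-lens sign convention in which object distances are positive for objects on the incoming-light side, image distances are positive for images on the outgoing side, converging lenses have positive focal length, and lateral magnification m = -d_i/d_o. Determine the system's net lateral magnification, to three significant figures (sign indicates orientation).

First lens: d_i1 = 1/(1/6.5 - 1/18) = 10.174 cm.
m_1 = -(10.174)/18 = -0.5652.
Object distance for lens 2: d_o2 = 26 - 10.174 = 15.826 cm.
Second lens: d_i2 = 1/(1/(-9) - 1/(15.826)) = -5.737 cm.
m_2 = -(-5.737)/(15.826) = 0.3625.
Overall magnification: m = m_1 m_2 = -0.2049.

-0.205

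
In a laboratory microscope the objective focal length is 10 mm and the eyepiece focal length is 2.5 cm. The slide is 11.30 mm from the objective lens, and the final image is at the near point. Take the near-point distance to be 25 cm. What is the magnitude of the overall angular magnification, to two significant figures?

Convert to cm: f_obj = 10 mm = 1 cm; d_o = 11.30 mm = 1.13 cm.
Objective: 1/d_i = 1/f_obj - 1/d_o = 1/1 - 1/1.13 = 0.11504 cm^-1, so d_i = 8.692 cm.
m_obj = -d_i/d_o = -8.692/1.13 = -7.692.
Eyepiece angular magnification (image at near point): M_eye = 1 + D/f_e = 1 + 25/2.5 = 11.000.
Overall M = m_obj x M_eye = (-7.692)(11.000) = -84.62.
|M| = 84.62.

85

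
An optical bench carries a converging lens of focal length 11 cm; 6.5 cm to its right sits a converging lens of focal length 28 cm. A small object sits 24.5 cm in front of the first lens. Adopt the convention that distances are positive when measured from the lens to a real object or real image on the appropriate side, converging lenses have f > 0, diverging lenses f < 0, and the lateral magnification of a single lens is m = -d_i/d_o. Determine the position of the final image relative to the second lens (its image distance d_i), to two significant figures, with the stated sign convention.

First lens: d_i1 = 1/(1/11 - 1/24.5) = 19.963 cm.
Since 19.963 cm > 6.5 cm, the first image lies past the second lens and serves as a virtual object: d_o2 = L - d_i1 = -13.463 cm.
Second lens: d_i2 = 1/(1/28 - 1/(-13.463)) = 9.092 cm.

9.1 cm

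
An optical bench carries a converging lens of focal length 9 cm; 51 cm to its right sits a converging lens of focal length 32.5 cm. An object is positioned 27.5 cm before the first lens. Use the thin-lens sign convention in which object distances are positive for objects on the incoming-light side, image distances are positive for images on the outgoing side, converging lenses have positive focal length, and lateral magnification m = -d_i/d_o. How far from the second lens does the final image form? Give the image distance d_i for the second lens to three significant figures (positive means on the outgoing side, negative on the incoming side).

Applying the thin-lens equation to the first lens, 1/9 = 1/27.5 + 1/d_i1, which gives d_i1 = 13.378 cm.
The intermediate image is 13.378 cm to the right of lens 1, so d_o2 = L - d_i1 = 51 - 13.378 = 37.622 cm.
Applying the thin-lens equation again with f_2 = 32.5 cm and d_o2 = 37.622 cm gives d_i2 = 238.734 cm.

239 cm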